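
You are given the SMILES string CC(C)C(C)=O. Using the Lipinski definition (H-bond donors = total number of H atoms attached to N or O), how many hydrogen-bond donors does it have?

Donors: find every N or O and count the H atoms it carries.
  atom 6 (O): bond orders sum to 2 → 0 H
Lipinski HBD = 0.

0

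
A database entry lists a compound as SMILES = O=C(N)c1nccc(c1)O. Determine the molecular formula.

Walk through each heavy atom and fill implicit hydrogens from standard valence (C 4, N 3, O 2, S 2, halogen 1); for lowercase aromatic atoms, an aromatic c carries 1 H when it has two neighbours and 0 H with three, and aromatic n carries 0 H:
  atom 1: O, bond orders sum to 2 (valence 2) → 0 H
  atom 2: C, bond orders sum to 4 (valence 4) → 0 H
  atom 3: N, bond orders sum to 1 (valence 3) → 2 H
  atom 4: aromatic c, 3 neighbours → 0 H
  atom 5: aromatic n, 2 neighbours → 0 H
  atom 6: aromatic c, 2 neighbours → 1 H
  atom 7: aromatic c, 2 neighbours → 1 H
  atom 8: aromatic c, 3 neighbours → 0 H
  atom 9: aromatic c, 2 neighbours → 1 H
  atom 10: O, bond orders sum to 1 (valence 2) → 1 H
Totals → C:6, H:6, N:2, O:2.
In Hill order: C6H6N2O2.

C6H6N2O2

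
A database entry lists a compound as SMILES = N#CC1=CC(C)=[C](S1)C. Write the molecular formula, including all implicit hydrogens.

C7H7NS

Walk through each heavy atom and fill implicit hydrogens from standard valence (C 4, N 3, O 2, S 2, halogen 1):
  atom 1: N, bond orders sum to 3 (valence 3) → 0 H
  atom 2: C, bond orders sum to 4 (valence 4) → 0 H
  atom 3: C, bond orders sum to 4 (valence 4) → 0 H
  atom 4: C, bond orders sum to 3 (valence 4) → 1 H
  atom 5: C, bond orders sum to 4 (valence 4) → 0 H
  atom 6: C, bond orders sum to 1 (valence 4) → 3 H
  atom 7: C with explicit H count 0
  atom 8: S, bond orders sum to 2 (valence 2) → 0 H
  atom 9: C, bond orders sum to 1 (valence 4) → 3 H
Totals → C:7, H:7, N:1, S:1.
In Hill order: C7H7NS.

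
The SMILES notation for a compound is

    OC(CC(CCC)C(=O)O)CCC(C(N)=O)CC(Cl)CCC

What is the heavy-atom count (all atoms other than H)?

22

Every atom symbol written in the SMILES (organic subset) is one heavy atom; implicit H are not written.
Heavy atoms by element → C:16, Cl:1, N:1, O:4.
Total: 22.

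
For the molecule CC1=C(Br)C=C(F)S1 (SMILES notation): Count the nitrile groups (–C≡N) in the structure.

Scan the SMILES for the nitrile motif — none present.

0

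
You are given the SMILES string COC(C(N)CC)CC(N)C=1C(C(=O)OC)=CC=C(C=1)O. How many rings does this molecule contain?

1

In SMILES, each pair of matching ring-closure digits denotes one ring-closing bond; the number of such bonds equals the number of independent rings.
Ring-closure bonds here: 1.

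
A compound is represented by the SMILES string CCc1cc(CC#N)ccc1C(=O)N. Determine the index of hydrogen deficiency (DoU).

Molecular formula: C11H12N2O.
DoU = (2C + 2 + N − H − X) / 2, where X is the halogen count and O/S are ignored.
    = (2·11 + 2 + 2 − 12 − 0) / 2 = 14 / 2 = 7.

7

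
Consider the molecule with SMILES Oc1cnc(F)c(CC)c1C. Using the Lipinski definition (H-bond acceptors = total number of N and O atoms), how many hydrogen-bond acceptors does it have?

2

N atoms: 1; O atoms: 1.
Lipinski HBA = 1 + 1 = 2.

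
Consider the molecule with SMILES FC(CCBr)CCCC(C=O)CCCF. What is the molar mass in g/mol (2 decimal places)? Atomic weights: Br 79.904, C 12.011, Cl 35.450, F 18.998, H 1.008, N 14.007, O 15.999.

First, the molecular formula is C11H19BrF2O (counting implicit H from valence).
  Br: 1 × 79.904 = 79.904
  C: 11 × 12.011 = 132.121
  F: 2 × 18.998 = 37.996
  H: 19 × 1.008 = 19.152
  O: 1 × 15.999 = 15.999
Sum: 1×79.904 + 11×12.011 + 2×18.998 + 19×1.008 + 1×15.999 = 285.172 → 285.17 g/mol.

285.17 g/mol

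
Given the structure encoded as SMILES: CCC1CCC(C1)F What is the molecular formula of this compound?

C7H13F

Walk through each heavy atom and fill implicit hydrogens from standard valence (C 4, N 3, O 2, S 2, halogen 1):
  atom 1: C, bond orders sum to 1 (valence 4) → 3 H
  atom 2: C, bond orders sum to 2 (valence 4) → 2 H
  atom 3: C, bond orders sum to 3 (valence 4) → 1 H
  atom 4: C, bond orders sum to 2 (valence 4) → 2 H
  atom 5: C, bond orders sum to 2 (valence 4) → 2 H
  atom 6: C, bond orders sum to 3 (valence 4) → 1 H
  atom 7: C, bond orders sum to 2 (valence 4) → 2 H
  atom 8: F (halogen, monovalent) → 0 H
Totals → C:7, H:13, F:1.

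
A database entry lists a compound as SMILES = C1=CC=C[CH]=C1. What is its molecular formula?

Walk through each heavy atom and fill implicit hydrogens from standard valence (C 4, N 3, O 2, S 2, halogen 1):
  atom 1: C, bond orders sum to 3 (valence 4) → 1 H
  atom 2: C, bond orders sum to 3 (valence 4) → 1 H
  atom 3: C, bond orders sum to 3 (valence 4) → 1 H
  atom 4: C, bond orders sum to 3 (valence 4) → 1 H
  atom 5: C with explicit H count 1
  atom 6: C, bond orders sum to 3 (valence 4) → 1 H
Totals → C:6, H:6.

C6H6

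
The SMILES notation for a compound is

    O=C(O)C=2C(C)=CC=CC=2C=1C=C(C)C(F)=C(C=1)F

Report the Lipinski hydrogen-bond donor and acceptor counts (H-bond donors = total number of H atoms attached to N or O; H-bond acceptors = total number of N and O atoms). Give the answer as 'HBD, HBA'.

1, 2

Donors: find every N or O and count the H atoms it carries.
  atom 1 (O): bond orders sum to 2 → 0 H
  atom 3 (O): bond orders sum to 1 → 1 H
Lipinski HBD = 1.
Acceptors: N atoms = 0, O atoms = 2 → HBA = 2.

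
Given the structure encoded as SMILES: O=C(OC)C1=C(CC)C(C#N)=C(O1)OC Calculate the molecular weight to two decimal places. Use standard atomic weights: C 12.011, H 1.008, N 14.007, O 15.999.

First, the molecular formula is C10H11NO4 (counting implicit H from valence).
  C: 10 × 12.011 = 120.110
  H: 11 × 1.008 = 11.088
  N: 1 × 14.007 = 14.007
  O: 4 × 15.999 = 63.996
Sum: 10×12.011 + 11×1.008 + 1×14.007 + 4×15.999 = 209.201 → 209.20 g/mol.

209.20 g/mol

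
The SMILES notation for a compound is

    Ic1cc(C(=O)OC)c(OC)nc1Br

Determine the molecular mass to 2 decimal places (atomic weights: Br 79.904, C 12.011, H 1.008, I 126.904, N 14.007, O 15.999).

371.96 g/mol

First, the molecular formula is C8H7BrINO3 (counting implicit H from valence).
  Br: 1 × 79.904 = 79.904
  C: 8 × 12.011 = 96.088
  H: 7 × 1.008 = 7.056
  I: 1 × 126.904 = 126.904
  N: 1 × 14.007 = 14.007
  O: 3 × 15.999 = 47.997
Sum: 1×79.904 + 8×12.011 + 7×1.008 + 1×126.904 + 1×14.007 + 3×15.999 = 371.956 → 371.96 g/mol.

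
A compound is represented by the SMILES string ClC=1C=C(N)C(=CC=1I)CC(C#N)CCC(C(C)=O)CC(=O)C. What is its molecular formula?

C17H20ClIN2O2

Walk through each heavy atom and fill implicit hydrogens from standard valence (C 4, N 3, O 2, S 2, halogen 1):
  atom 1: Cl (halogen, monovalent) → 0 H
  atom 2: C, bond orders sum to 4 (valence 4) → 0 H
  atom 3: C, bond orders sum to 3 (valence 4) → 1 H
  atom 4: C, bond orders sum to 4 (valence 4) → 0 H
  atom 5: N, bond orders sum to 1 (valence 3) → 2 H
  atom 6: C, bond orders sum to 4 (valence 4) → 0 H
  atom 7: C, bond orders sum to 3 (valence 4) → 1 H
  atom 8: C, bond orders sum to 4 (valence 4) → 0 H
  atom 9: I (halogen, monovalent) → 0 H
  atom 10: C, bond orders sum to 2 (valence 4) → 2 H
  atom 11: C, bond orders sum to 3 (valence 4) → 1 H
  atom 12: C, bond orders sum to 4 (valence 4) → 0 H
  atom 13: N, bond orders sum to 3 (valence 3) → 0 H
  atom 14: C, bond orders sum to 2 (valence 4) → 2 H
  atom 15: C, bond orders sum to 2 (valence 4) → 2 H
  atom 16: C, bond orders sum to 3 (valence 4) → 1 H
  atom 17: C, bond orders sum to 4 (valence 4) → 0 H
  atom 18: C, bond orders sum to 1 (valence 4) → 3 H
  atom 19: O, bond orders sum to 2 (valence 2) → 0 H
  atom 20: C, bond orders sum to 2 (valence 4) → 2 H
  atom 21: C, bond orders sum to 4 (valence 4) → 0 H
  atom 22: O, bond orders sum to 2 (valence 2) → 0 H
  atom 23: C, bond orders sum to 1 (valence 4) → 3 H
Totals → C:17, H:20, Cl:1, I:1, N:2, O:2.
In Hill order: C17H20ClIN2O2.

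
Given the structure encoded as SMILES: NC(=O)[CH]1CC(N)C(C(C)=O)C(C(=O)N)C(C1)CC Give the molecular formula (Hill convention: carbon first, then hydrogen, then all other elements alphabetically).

Walk through each heavy atom and fill implicit hydrogens from standard valence (C 4, N 3, O 2, S 2, halogen 1):
  atom 1: N, bond orders sum to 1 (valence 3) → 2 H
  atom 2: C, bond orders sum to 4 (valence 4) → 0 H
  atom 3: O, bond orders sum to 2 (valence 2) → 0 H
  atom 4: C with explicit H count 1
  atom 5: C, bond orders sum to 2 (valence 4) → 2 H
  atom 6: C, bond orders sum to 3 (valence 4) → 1 H
  atom 7: N, bond orders sum to 1 (valence 3) → 2 H
  atom 8: C, bond orders sum to 3 (valence 4) → 1 H
  atom 9: C, bond orders sum to 4 (valence 4) → 0 H
  atom 10: C, bond orders sum to 1 (valence 4) → 3 H
  atom 11: O, bond orders sum to 2 (valence 2) → 0 H
  atom 12: C, bond orders sum to 3 (valence 4) → 1 H
  atom 13: C, bond orders sum to 4 (valence 4) → 0 H
  atom 14: O, bond orders sum to 2 (valence 2) → 0 H
  atom 15: N, bond orders sum to 1 (valence 3) → 2 H
  atom 16: C, bond orders sum to 3 (valence 4) → 1 H
  atom 17: C, bond orders sum to 2 (valence 4) → 2 H
  atom 18: C, bond orders sum to 2 (valence 4) → 2 H
  atom 19: C, bond orders sum to 1 (valence 4) → 3 H
Totals → C:13, H:23, N:3, O:3.
In Hill order: C13H23N3O3.

C13H23N3O3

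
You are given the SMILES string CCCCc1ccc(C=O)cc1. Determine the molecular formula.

Walk through each heavy atom and fill implicit hydrogens from standard valence (C 4, N 3, O 2, S 2, halogen 1); for lowercase aromatic atoms, an aromatic c carries 1 H when it has two neighbours and 0 H with three, and aromatic n carries 0 H:
  atom 1: C, bond orders sum to 1 (valence 4) → 3 H
  atom 2: C, bond orders sum to 2 (valence 4) → 2 H
  atom 3: C, bond orders sum to 2 (valence 4) → 2 H
  atom 4: C, bond orders sum to 2 (valence 4) → 2 H
  atom 5: aromatic c, 3 neighbours → 0 H
  atom 6: aromatic c, 2 neighbours → 1 H
  atom 7: aromatic c, 2 neighbours → 1 H
  atom 8: aromatic c, 3 neighbours → 0 H
  atom 9: C, bond orders sum to 3 (valence 4) → 1 H
  atom 10: O, bond orders sum to 2 (valence 2) → 0 H
  atom 11: aromatic c, 2 neighbours → 1 H
  atom 12: aromatic c, 2 neighbours → 1 H
Totals → C:11, H:14, O:1.
In Hill order: C11H14O.

C11H14O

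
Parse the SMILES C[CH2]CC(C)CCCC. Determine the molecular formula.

C9H20

Walk through each heavy atom and fill implicit hydrogens from standard valence (C 4, N 3, O 2, S 2, halogen 1):
  atom 1: C, bond orders sum to 1 (valence 4) → 3 H
  atom 2: C with explicit H count 2
  atom 3: C, bond orders sum to 2 (valence 4) → 2 H
  atom 4: C, bond orders sum to 3 (valence 4) → 1 H
  atom 5: C, bond orders sum to 1 (valence 4) → 3 H
  atom 6: C, bond orders sum to 2 (valence 4) → 2 H
  atom 7: C, bond orders sum to 2 (valence 4) → 2 H
  atom 8: C, bond orders sum to 2 (valence 4) → 2 H
  atom 9: C, bond orders sum to 1 (valence 4) → 3 H
Totals → C:9, H:20.
In Hill order: C9H20.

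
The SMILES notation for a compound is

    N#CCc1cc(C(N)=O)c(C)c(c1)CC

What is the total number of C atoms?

12

Count every carbon token in the SMILES (each C, including those in ring-closure positions and inside branches).
Carbon count: 12.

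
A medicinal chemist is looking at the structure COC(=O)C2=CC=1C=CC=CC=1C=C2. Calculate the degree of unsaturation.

8

Degree of unsaturation = (number of rings) + (number of π bonds).
Ring closures in the SMILES: 2.
π bonds: 6 double bonds (each 1 DoU) → 6 DoU from unsaturation.
Total DoU = 2 + 6 = 8.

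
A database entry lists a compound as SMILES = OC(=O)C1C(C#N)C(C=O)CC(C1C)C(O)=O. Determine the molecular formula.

C11H13NO5

Walk through each heavy atom and fill implicit hydrogens from standard valence (C 4, N 3, O 2, S 2, halogen 1):
  atom 1: O, bond orders sum to 1 (valence 2) → 1 H
  atom 2: C, bond orders sum to 4 (valence 4) → 0 H
  atom 3: O, bond orders sum to 2 (valence 2) → 0 H
  atom 4: C, bond orders sum to 3 (valence 4) → 1 H
  atom 5: C, bond orders sum to 3 (valence 4) → 1 H
  atom 6: C, bond orders sum to 4 (valence 4) → 0 H
  atom 7: N, bond orders sum to 3 (valence 3) → 0 H
  atom 8: C, bond orders sum to 3 (valence 4) → 1 H
  atom 9: C, bond orders sum to 3 (valence 4) → 1 H
  atom 10: O, bond orders sum to 2 (valence 2) → 0 H
  atom 11: C, bond orders sum to 2 (valence 4) → 2 H
  atom 12: C, bond orders sum to 3 (valence 4) → 1 H
  atom 13: C, bond orders sum to 3 (valence 4) → 1 H
  atom 14: C, bond orders sum to 1 (valence 4) → 3 H
  atom 15: C, bond orders sum to 4 (valence 4) → 0 H
  atom 16: O, bond orders sum to 1 (valence 2) → 1 H
  atom 17: O, bond orders sum to 2 (valence 2) → 0 H
Totals → C:11, H:13, N:1, O:5.
In Hill order: C11H13NO5.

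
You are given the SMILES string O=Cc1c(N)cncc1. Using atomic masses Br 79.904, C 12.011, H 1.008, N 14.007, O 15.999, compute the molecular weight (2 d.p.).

122.13 g/mol

First, the molecular formula is C6H6N2O (counting implicit H from valence).
  C: 6 × 12.011 = 72.066
  H: 6 × 1.008 = 6.048
  N: 2 × 14.007 = 28.014
  O: 1 × 15.999 = 15.999
Sum: 6×12.011 + 6×1.008 + 2×14.007 + 1×15.999 = 122.127 → 122.13 g/mol.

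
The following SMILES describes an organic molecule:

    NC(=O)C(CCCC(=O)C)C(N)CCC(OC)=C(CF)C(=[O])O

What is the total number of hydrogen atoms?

25

Walk through each heavy atom and fill implicit hydrogens from standard valence (C 4, N 3, O 2, S 2, halogen 1):
  atom 1: N, bond orders sum to 1 (valence 3) → 2 H
  atom 2: C, bond orders sum to 4 (valence 4) → 0 H
  atom 3: O, bond orders sum to 2 (valence 2) → 0 H
  atom 4: C, bond orders sum to 3 (valence 4) → 1 H
  atom 5: C, bond orders sum to 2 (valence 4) → 2 H
  atom 6: C, bond orders sum to 2 (valence 4) → 2 H
  atom 7: C, bond orders sum to 2 (valence 4) → 2 H
  atom 8: C, bond orders sum to 4 (valence 4) → 0 H
  atom 9: O, bond orders sum to 2 (valence 2) → 0 H
  atom 10: C, bond orders sum to 1 (valence 4) → 3 H
  atom 11: C, bond orders sum to 3 (valence 4) → 1 H
  atom 12: N, bond orders sum to 1 (valence 3) → 2 H
  atom 13: C, bond orders sum to 2 (valence 4) → 2 H
  atom 14: C, bond orders sum to 2 (valence 4) → 2 H
  atom 15: C, bond orders sum to 4 (valence 4) → 0 H
  atom 16: O, bond orders sum to 2 (valence 2) → 0 H
  atom 17: C, bond orders sum to 1 (valence 4) → 3 H
  atom 18: C, bond orders sum to 4 (valence 4) → 0 H
  atom 19: C, bond orders sum to 2 (valence 4) → 2 H
  atom 20: F (halogen, monovalent) → 0 H
  atom 21: C, bond orders sum to 4 (valence 4) → 0 H
  atom 22: O with explicit H count 0
  atom 23: O, bond orders sum to 1 (valence 2) → 1 H
Total hydrogens: 25.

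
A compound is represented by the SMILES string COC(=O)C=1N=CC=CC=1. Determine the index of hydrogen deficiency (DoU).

5

Degree of unsaturation = (number of rings) + (number of π bonds).
Ring closures in the SMILES: 1.
π bonds: 4 double bonds (each 1 DoU) → 4 DoU from unsaturation.
Total DoU = 1 + 4 = 5.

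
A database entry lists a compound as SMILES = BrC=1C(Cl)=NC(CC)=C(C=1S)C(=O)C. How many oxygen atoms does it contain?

1

Scan the SMILES for O atoms (remember two-letter symbols like Cl and Br are single atoms).
Oxygen count: 1.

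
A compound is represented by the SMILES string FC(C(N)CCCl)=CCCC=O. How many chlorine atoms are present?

Scan the SMILES for Cl atoms (remember two-letter symbols like Cl and Br are single atoms).
Chlorine count: 1.

1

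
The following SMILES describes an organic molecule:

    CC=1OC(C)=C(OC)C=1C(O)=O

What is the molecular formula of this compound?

Walk through each heavy atom and fill implicit hydrogens from standard valence (C 4, N 3, O 2, S 2, halogen 1):
  atom 1: C, bond orders sum to 1 (valence 4) → 3 H
  atom 2: C, bond orders sum to 4 (valence 4) → 0 H
  atom 3: O, bond orders sum to 2 (valence 2) → 0 H
  atom 4: C, bond orders sum to 4 (valence 4) → 0 H
  atom 5: C, bond orders sum to 1 (valence 4) → 3 H
  atom 6: C, bond orders sum to 4 (valence 4) → 0 H
  atom 7: O, bond orders sum to 2 (valence 2) → 0 H
  atom 8: C, bond orders sum to 1 (valence 4) → 3 H
  atom 9: C, bond orders sum to 4 (valence 4) → 0 H
  atom 10: C, bond orders sum to 4 (valence 4) → 0 H
  atom 11: O, bond orders sum to 1 (valence 2) → 1 H
  atom 12: O, bond orders sum to 2 (valence 2) → 0 H
Totals → C:8, H:10, O:4.
In Hill order: C8H10O4.

C8H10O4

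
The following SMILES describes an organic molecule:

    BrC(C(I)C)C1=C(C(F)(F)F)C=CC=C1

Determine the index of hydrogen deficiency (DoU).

Molecular formula: C10H9BrF3I.
DoU = (2C + 2 + N − H − X) / 2, where X is the halogen count and O/S are ignored.
    = (2·10 + 2 + 0 − 9 − 5) / 2 = 8 / 2 = 4.

4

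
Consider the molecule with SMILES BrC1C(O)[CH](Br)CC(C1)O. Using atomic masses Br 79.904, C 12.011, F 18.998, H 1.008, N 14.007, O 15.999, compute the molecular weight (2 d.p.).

273.95 g/mol

First, the molecular formula is C6H10Br2O2 (counting implicit H from valence).
  Br: 2 × 79.904 = 159.808
  C: 6 × 12.011 = 72.066
  H: 10 × 1.008 = 10.080
  O: 2 × 15.999 = 31.998
Sum: 2×79.904 + 6×12.011 + 10×1.008 + 2×15.999 = 273.952 → 273.95 g/mol.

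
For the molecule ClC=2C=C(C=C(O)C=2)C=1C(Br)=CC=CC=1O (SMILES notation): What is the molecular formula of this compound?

C12H8BrClO2

Walk through each heavy atom and fill implicit hydrogens from standard valence (C 4, N 3, O 2, S 2, halogen 1):
  atom 1: Cl (halogen, monovalent) → 0 H
  atom 2: C, bond orders sum to 4 (valence 4) → 0 H
  atom 3: C, bond orders sum to 3 (valence 4) → 1 H
  atom 4: C, bond orders sum to 4 (valence 4) → 0 H
  atom 5: C, bond orders sum to 3 (valence 4) → 1 H
  atom 6: C, bond orders sum to 4 (valence 4) → 0 H
  atom 7: O, bond orders sum to 1 (valence 2) → 1 H
  atom 8: C, bond orders sum to 3 (valence 4) → 1 H
  atom 9: C, bond orders sum to 4 (valence 4) → 0 H
  atom 10: C, bond orders sum to 4 (valence 4) → 0 H
  atom 11: Br (halogen, monovalent) → 0 H
  atom 12: C, bond orders sum to 3 (valence 4) → 1 H
  atom 13: C, bond orders sum to 3 (valence 4) → 1 H
  atom 14: C, bond orders sum to 3 (valence 4) → 1 H
  atom 15: C, bond orders sum to 4 (valence 4) → 0 H
  atom 16: O, bond orders sum to 1 (valence 2) → 1 H
Totals → C:12, H:8, Br:1, Cl:1, O:2.
In Hill order: C12H8BrClO2.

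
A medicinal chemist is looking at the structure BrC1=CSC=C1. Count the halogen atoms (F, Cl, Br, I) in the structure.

1

Halogen atoms appear at heavy-atom position 1 (1×Br).
Halogen count: 1.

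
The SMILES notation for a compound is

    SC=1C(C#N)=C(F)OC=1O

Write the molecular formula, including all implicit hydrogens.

Walk through each heavy atom and fill implicit hydrogens from standard valence (C 4, N 3, O 2, S 2, halogen 1):
  atom 1: S, bond orders sum to 1 (valence 2) → 1 H
  atom 2: C, bond orders sum to 4 (valence 4) → 0 H
  atom 3: C, bond orders sum to 4 (valence 4) → 0 H
  atom 4: C, bond orders sum to 4 (valence 4) → 0 H
  atom 5: N, bond orders sum to 3 (valence 3) → 0 H
  atom 6: C, bond orders sum to 4 (valence 4) → 0 H
  atom 7: F (halogen, monovalent) → 0 H
  atom 8: O, bond orders sum to 2 (valence 2) → 0 H
  atom 9: C, bond orders sum to 4 (valence 4) → 0 H
  atom 10: O, bond orders sum to 1 (valence 2) → 1 H
Totals → C:5, H:2, F:1, N:1, O:2, S:1.

C5H2FNO2S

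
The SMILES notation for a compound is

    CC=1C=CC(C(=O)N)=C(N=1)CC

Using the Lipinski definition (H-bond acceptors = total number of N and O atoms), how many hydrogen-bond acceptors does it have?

N atoms: 2; O atoms: 1.
Lipinski HBA = 2 + 1 = 3.

3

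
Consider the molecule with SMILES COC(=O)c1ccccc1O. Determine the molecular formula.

Walk through each heavy atom and fill implicit hydrogens from standard valence (C 4, N 3, O 2, S 2, halogen 1); for lowercase aromatic atoms, an aromatic c carries 1 H when it has two neighbours and 0 H with three, and aromatic n carries 0 H:
  atom 1: C, bond orders sum to 1 (valence 4) → 3 H
  atom 2: O, bond orders sum to 2 (valence 2) → 0 H
  atom 3: C, bond orders sum to 4 (valence 4) → 0 H
  atom 4: O, bond orders sum to 2 (valence 2) → 0 H
  atom 5: aromatic c, 3 neighbours → 0 H
  atom 6: aromatic c, 2 neighbours → 1 H
  atom 7: aromatic c, 2 neighbours → 1 H
  atom 8: aromatic c, 2 neighbours → 1 H
  atom 9: aromatic c, 2 neighbours → 1 H
  atom 10: aromatic c, 3 neighbours → 0 H
  atom 11: O, bond orders sum to 1 (valence 2) → 1 H
Totals → C:8, H:8, O:3.

C8H8O3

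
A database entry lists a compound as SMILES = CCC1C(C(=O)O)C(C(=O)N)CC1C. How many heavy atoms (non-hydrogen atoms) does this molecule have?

Every atom symbol written in the SMILES (organic subset) is one heavy atom; implicit H are not written.
Heavy atoms by element → C:10, N:1, O:3.
Total: 14.

14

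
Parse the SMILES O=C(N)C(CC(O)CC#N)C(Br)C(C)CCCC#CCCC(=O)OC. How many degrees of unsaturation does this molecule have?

6

Degree of unsaturation = (number of rings) + (number of π bonds).
Ring closures in the SMILES: 0.
π bonds: 2 double bonds (each 1 DoU), 2 triple bonds (each 2 DoU) → 6 DoU from unsaturation.
Total DoU = 0 + 6 = 6.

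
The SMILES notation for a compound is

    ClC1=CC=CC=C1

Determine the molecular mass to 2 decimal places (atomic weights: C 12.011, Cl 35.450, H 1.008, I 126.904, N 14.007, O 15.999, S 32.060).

112.56 g/mol

First, the molecular formula is C6H5Cl (counting implicit H from valence).
  C: 6 × 12.011 = 72.066
  Cl: 1 × 35.450 = 35.450
  H: 5 × 1.008 = 5.040
Sum: 6×12.011 + 1×35.450 + 5×1.008 = 112.556 → 112.56 g/mol.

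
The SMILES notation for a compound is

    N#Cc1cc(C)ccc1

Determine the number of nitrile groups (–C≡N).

The nitrile motif appears at heavy-atom position 2 in the SMILES.
Nitrile count: 1.

1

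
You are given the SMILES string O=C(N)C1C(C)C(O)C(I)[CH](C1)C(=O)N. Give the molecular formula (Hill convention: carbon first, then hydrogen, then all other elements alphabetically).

Walk through each heavy atom and fill implicit hydrogens from standard valence (C 4, N 3, O 2, S 2, halogen 1):
  atom 1: O, bond orders sum to 2 (valence 2) → 0 H
  atom 2: C, bond orders sum to 4 (valence 4) → 0 H
  atom 3: N, bond orders sum to 1 (valence 3) → 2 H
  atom 4: C, bond orders sum to 3 (valence 4) → 1 H
  atom 5: C, bond orders sum to 3 (valence 4) → 1 H
  atom 6: C, bond orders sum to 1 (valence 4) → 3 H
  atom 7: C, bond orders sum to 3 (valence 4) → 1 H
  atom 8: O, bond orders sum to 1 (valence 2) → 1 H
  atom 9: C, bond orders sum to 3 (valence 4) → 1 H
  atom 10: I (halogen, monovalent) → 0 H
  atom 11: C with explicit H count 1
  atom 12: C, bond orders sum to 2 (valence 4) → 2 H
  atom 13: C, bond orders sum to 4 (valence 4) → 0 H
  atom 14: O, bond orders sum to 2 (valence 2) → 0 H
  atom 15: N, bond orders sum to 1 (valence 3) → 2 H
Totals → C:9, H:15, I:1, N:2, O:3.
In Hill order: C9H15IN2O3.

C9H15IN2O3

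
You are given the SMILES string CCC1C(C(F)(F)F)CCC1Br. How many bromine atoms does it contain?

Scan the SMILES for Br atoms (remember two-letter symbols like Cl and Br are single atoms).
Bromine count: 1.

1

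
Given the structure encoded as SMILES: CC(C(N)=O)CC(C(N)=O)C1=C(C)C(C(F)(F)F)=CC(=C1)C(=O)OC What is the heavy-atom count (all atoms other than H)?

Every atom symbol written in the SMILES (organic subset) is one heavy atom; implicit H are not written.
Heavy atoms by element → C:16, F:3, N:2, O:4.
Total: 25.

25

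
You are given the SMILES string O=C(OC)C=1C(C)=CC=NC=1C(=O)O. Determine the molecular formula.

Walk through each heavy atom and fill implicit hydrogens from standard valence (C 4, N 3, O 2, S 2, halogen 1):
  atom 1: O, bond orders sum to 2 (valence 2) → 0 H
  atom 2: C, bond orders sum to 4 (valence 4) → 0 H
  atom 3: O, bond orders sum to 2 (valence 2) → 0 H
  atom 4: C, bond orders sum to 1 (valence 4) → 3 H
  atom 5: C, bond orders sum to 4 (valence 4) → 0 H
  atom 6: C, bond orders sum to 4 (valence 4) → 0 H
  atom 7: C, bond orders sum to 1 (valence 4) → 3 H
  atom 8: C, bond orders sum to 3 (valence 4) → 1 H
  atom 9: C, bond orders sum to 3 (valence 4) → 1 H
  atom 10: N, bond orders sum to 3 (valence 3) → 0 H
  atom 11: C, bond orders sum to 4 (valence 4) → 0 H
  atom 12: C, bond orders sum to 4 (valence 4) → 0 H
  atom 13: O, bond orders sum to 2 (valence 2) → 0 H
  atom 14: O, bond orders sum to 1 (valence 2) → 1 H
Totals → C:9, H:9, N:1, O:4.

C9H9NO4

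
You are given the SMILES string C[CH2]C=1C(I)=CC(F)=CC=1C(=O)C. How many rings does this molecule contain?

In SMILES, each pair of matching ring-closure digits denotes one ring-closing bond; the number of such bonds equals the number of independent rings.
Ring-closure bonds here: 1.

1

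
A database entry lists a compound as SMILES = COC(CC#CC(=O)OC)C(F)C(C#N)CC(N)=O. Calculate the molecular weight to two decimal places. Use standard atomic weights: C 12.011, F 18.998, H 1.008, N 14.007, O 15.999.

First, the molecular formula is C12H15FN2O4 (counting implicit H from valence).
  C: 12 × 12.011 = 144.132
  F: 1 × 18.998 = 18.998
  H: 15 × 1.008 = 15.120
  N: 2 × 14.007 = 28.014
  O: 4 × 15.999 = 63.996
Sum: 12×12.011 + 1×18.998 + 15×1.008 + 2×14.007 + 4×15.999 = 270.260 → 270.26 g/mol.

270.26 g/mol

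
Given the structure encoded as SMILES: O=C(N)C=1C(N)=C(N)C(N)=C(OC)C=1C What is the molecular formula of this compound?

Walk through each heavy atom and fill implicit hydrogens from standard valence (C 4, N 3, O 2, S 2, halogen 1):
  atom 1: O, bond orders sum to 2 (valence 2) → 0 H
  atom 2: C, bond orders sum to 4 (valence 4) → 0 H
  atom 3: N, bond orders sum to 1 (valence 3) → 2 H
  atom 4: C, bond orders sum to 4 (valence 4) → 0 H
  atom 5: C, bond orders sum to 4 (valence 4) → 0 H
  atom 6: N, bond orders sum to 1 (valence 3) → 2 H
  atom 7: C, bond orders sum to 4 (valence 4) → 0 H
  atom 8: N, bond orders sum to 1 (valence 3) → 2 H
  atom 9: C, bond orders sum to 4 (valence 4) → 0 H
  atom 10: N, bond orders sum to 1 (valence 3) → 2 H
  atom 11: C, bond orders sum to 4 (valence 4) → 0 H
  atom 12: O, bond orders sum to 2 (valence 2) → 0 H
  atom 13: C, bond orders sum to 1 (valence 4) → 3 H
  atom 14: C, bond orders sum to 4 (valence 4) → 0 H
  atom 15: C, bond orders sum to 1 (valence 4) → 3 H
Totals → C:9, H:14, N:4, O:2.

C9H14N4O2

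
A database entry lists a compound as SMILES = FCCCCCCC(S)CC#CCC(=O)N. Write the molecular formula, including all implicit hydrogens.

Walk through each heavy atom and fill implicit hydrogens from standard valence (C 4, N 3, O 2, S 2, halogen 1):
  atom 1: F (halogen, monovalent) → 0 H
  atom 2: C, bond orders sum to 2 (valence 4) → 2 H
  atom 3: C, bond orders sum to 2 (valence 4) → 2 H
  atom 4: C, bond orders sum to 2 (valence 4) → 2 H
  atom 5: C, bond orders sum to 2 (valence 4) → 2 H
  atom 6: C, bond orders sum to 2 (valence 4) → 2 H
  atom 7: C, bond orders sum to 2 (valence 4) → 2 H
  atom 8: C, bond orders sum to 3 (valence 4) → 1 H
  atom 9: S, bond orders sum to 1 (valence 2) → 1 H
  atom 10: C, bond orders sum to 2 (valence 4) → 2 H
  atom 11: C, bond orders sum to 4 (valence 4) → 0 H
  atom 12: C, bond orders sum to 4 (valence 4) → 0 H
  atom 13: C, bond orders sum to 2 (valence 4) → 2 H
  atom 14: C, bond orders sum to 4 (valence 4) → 0 H
  atom 15: O, bond orders sum to 2 (valence 2) → 0 H
  atom 16: N, bond orders sum to 1 (valence 3) → 2 H
Totals → C:12, H:20, F:1, N:1, O:1, S:1.

C12H20FNOS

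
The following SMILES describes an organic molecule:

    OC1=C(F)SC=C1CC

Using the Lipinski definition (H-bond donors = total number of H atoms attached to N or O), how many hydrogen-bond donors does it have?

Donors: find every N or O and count the H atoms it carries.
  atom 1 (O): bond orders sum to 1 → 1 H
Lipinski HBD = 1.

1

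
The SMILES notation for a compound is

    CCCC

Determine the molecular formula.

C4H10

Walk through each heavy atom and fill implicit hydrogens from standard valence (C 4, N 3, O 2, S 2, halogen 1):
  atom 1: C, bond orders sum to 1 (valence 4) → 3 H
  atom 2: C, bond orders sum to 2 (valence 4) → 2 H
  atom 3: C, bond orders sum to 2 (valence 4) → 2 H
  atom 4: C, bond orders sum to 1 (valence 4) → 3 H
Totals → C:4, H:10.
In Hill order: C4H10.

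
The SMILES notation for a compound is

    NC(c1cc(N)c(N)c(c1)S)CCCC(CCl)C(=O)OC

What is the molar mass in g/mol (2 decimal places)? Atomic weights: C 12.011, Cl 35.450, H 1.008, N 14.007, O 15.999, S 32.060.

331.86 g/mol

First, the molecular formula is C14H22ClN3O2S (counting implicit H from valence).
  C: 14 × 12.011 = 168.154
  Cl: 1 × 35.450 = 35.450
  H: 22 × 1.008 = 22.176
  N: 3 × 14.007 = 42.021
  O: 2 × 15.999 = 31.998
  S: 1 × 32.060 = 32.060
Sum: 14×12.011 + 1×35.450 + 22×1.008 + 3×14.007 + 2×15.999 + 1×32.060 = 331.859 → 331.86 g/mol.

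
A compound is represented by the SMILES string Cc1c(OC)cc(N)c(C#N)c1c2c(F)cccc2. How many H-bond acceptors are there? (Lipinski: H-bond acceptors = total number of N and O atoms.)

N atoms: 2; O atoms: 1.
Lipinski HBA = 2 + 1 = 3.

3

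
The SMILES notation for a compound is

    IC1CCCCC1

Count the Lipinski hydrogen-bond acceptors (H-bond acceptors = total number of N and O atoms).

N atoms: 0; O atoms: 0.
Lipinski HBA = 0 + 0 = 0.

0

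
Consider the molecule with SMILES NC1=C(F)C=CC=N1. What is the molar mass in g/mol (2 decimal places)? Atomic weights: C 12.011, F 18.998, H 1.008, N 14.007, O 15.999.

First, the molecular formula is C5H5FN2 (counting implicit H from valence).
  C: 5 × 12.011 = 60.055
  F: 1 × 18.998 = 18.998
  H: 5 × 1.008 = 5.040
  N: 2 × 14.007 = 28.014
Sum: 5×12.011 + 1×18.998 + 5×1.008 + 2×14.007 = 112.107 → 112.11 g/mol.

112.11 g/mol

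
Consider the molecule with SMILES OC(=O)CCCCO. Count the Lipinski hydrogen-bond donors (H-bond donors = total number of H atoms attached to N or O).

Donors: find every N or O and count the H atoms it carries.
  atom 1 (O): bond orders sum to 1 → 1 H
  atom 3 (O): bond orders sum to 2 → 0 H
  atom 8 (O): bond orders sum to 1 → 1 H
Lipinski HBD = 2.

2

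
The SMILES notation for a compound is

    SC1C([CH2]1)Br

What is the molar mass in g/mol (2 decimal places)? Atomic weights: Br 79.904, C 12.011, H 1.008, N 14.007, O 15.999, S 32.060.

First, the molecular formula is C3H5BrS (counting implicit H from valence).
  Br: 1 × 79.904 = 79.904
  C: 3 × 12.011 = 36.033
  H: 5 × 1.008 = 5.040
  S: 1 × 32.060 = 32.060
Sum: 1×79.904 + 3×12.011 + 5×1.008 + 1×32.060 = 153.037 → 153.04 g/mol.

153.04 g/mol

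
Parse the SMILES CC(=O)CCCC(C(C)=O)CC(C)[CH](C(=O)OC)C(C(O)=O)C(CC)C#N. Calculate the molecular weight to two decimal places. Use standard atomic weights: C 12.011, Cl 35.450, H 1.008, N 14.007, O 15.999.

First, the molecular formula is C20H31NO6 (counting implicit H from valence).
  C: 20 × 12.011 = 240.220
  H: 31 × 1.008 = 31.248
  N: 1 × 14.007 = 14.007
  O: 6 × 15.999 = 95.994
Sum: 20×12.011 + 31×1.008 + 1×14.007 + 6×15.999 = 381.469 → 381.47 g/mol.

381.47 g/mol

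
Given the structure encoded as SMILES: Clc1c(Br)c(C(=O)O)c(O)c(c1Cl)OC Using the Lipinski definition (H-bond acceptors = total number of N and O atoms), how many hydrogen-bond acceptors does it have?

4

N atoms: 0; O atoms: 4.
Lipinski HBA = 0 + 4 = 4.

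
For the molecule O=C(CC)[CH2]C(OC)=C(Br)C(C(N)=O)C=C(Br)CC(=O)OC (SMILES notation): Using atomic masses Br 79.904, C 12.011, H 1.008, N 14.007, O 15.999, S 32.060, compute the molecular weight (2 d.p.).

First, the molecular formula is C14H19Br2NO5 (counting implicit H from valence).
  Br: 2 × 79.904 = 159.808
  C: 14 × 12.011 = 168.154
  H: 19 × 1.008 = 19.152
  N: 1 × 14.007 = 14.007
  O: 5 × 15.999 = 79.995
Sum: 2×79.904 + 14×12.011 + 19×1.008 + 1×14.007 + 5×15.999 = 441.116 → 441.12 g/mol.

441.12 g/mol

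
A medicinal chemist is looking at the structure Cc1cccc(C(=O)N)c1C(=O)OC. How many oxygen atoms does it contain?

Scan the SMILES for O atoms (remember two-letter symbols like Cl and Br are single atoms).
Oxygen count: 3.

3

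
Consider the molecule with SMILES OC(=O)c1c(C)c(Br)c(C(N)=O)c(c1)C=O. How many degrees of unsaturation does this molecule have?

7

Molecular formula: C10H8BrNO4.
DoU = (2C + 2 + N − H − X) / 2, where X is the halogen count and O/S are ignored.
    = (2·10 + 2 + 1 − 8 − 1) / 2 = 14 / 2 = 7.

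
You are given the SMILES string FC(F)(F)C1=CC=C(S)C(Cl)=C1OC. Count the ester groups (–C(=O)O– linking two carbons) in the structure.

Scan the SMILES for the ester motif — none present.
Groups that are present: 1 ether, 1 thiol.

0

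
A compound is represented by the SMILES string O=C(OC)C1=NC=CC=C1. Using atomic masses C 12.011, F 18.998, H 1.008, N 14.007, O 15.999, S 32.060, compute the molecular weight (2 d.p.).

137.14 g/mol

First, the molecular formula is C7H7NO2 (counting implicit H from valence).
  C: 7 × 12.011 = 84.077
  H: 7 × 1.008 = 7.056
  N: 1 × 14.007 = 14.007
  O: 2 × 15.999 = 31.998
Sum: 7×12.011 + 7×1.008 + 1×14.007 + 2×15.999 = 137.138 → 137.14 g/mol.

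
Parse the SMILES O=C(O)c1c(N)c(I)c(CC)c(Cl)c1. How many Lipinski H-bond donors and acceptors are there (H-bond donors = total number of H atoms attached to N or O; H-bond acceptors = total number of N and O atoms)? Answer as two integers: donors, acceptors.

Donors: find every N or O and count the H atoms it carries.
  atom 1 (O): bond orders sum to 2 → 0 H
  atom 3 (O): bond orders sum to 1 → 1 H
  atom 6 (N): bond orders sum to 1 → 2 H
Lipinski HBD = 3.
Acceptors: N atoms = 1, O atoms = 2 → HBA = 3.

3, 3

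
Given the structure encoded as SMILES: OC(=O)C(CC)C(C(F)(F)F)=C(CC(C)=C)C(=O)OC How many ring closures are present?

In SMILES, each pair of matching ring-closure digits denotes one ring-closing bond; the number of such bonds equals the number of independent rings.
Ring-closure bonds here: 0.

0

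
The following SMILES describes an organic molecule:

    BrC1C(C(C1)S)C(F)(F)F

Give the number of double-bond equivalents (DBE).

Molecular formula: C5H6BrF3S.
DoU = (2C + 2 + N − H − X) / 2, where X is the halogen count and O/S are ignored.
    = (2·5 + 2 + 0 − 6 − 4) / 2 = 2 / 2 = 1.

1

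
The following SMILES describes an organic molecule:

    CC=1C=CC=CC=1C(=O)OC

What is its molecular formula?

C9H10O2

Walk through each heavy atom and fill implicit hydrogens from standard valence (C 4, N 3, O 2, S 2, halogen 1):
  atom 1: C, bond orders sum to 1 (valence 4) → 3 H
  atom 2: C, bond orders sum to 4 (valence 4) → 0 H
  atom 3: C, bond orders sum to 3 (valence 4) → 1 H
  atom 4: C, bond orders sum to 3 (valence 4) → 1 H
  atom 5: C, bond orders sum to 3 (valence 4) → 1 H
  atom 6: C, bond orders sum to 3 (valence 4) → 1 H
  atom 7: C, bond orders sum to 4 (valence 4) → 0 H
  atom 8: C, bond orders sum to 4 (valence 4) → 0 H
  atom 9: O, bond orders sum to 2 (valence 2) → 0 H
  atom 10: O, bond orders sum to 2 (valence 2) → 0 H
  atom 11: C, bond orders sum to 1 (valence 4) → 3 H
Totals → C:9, H:10, O:2.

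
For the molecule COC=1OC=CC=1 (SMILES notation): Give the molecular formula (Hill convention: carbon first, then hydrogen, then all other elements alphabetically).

C5H6O2

Walk through each heavy atom and fill implicit hydrogens from standard valence (C 4, N 3, O 2, S 2, halogen 1):
  atom 1: C, bond orders sum to 1 (valence 4) → 3 H
  atom 2: O, bond orders sum to 2 (valence 2) → 0 H
  atom 3: C, bond orders sum to 4 (valence 4) → 0 H
  atom 4: O, bond orders sum to 2 (valence 2) → 0 H
  atom 5: C, bond orders sum to 3 (valence 4) → 1 H
  atom 6: C, bond orders sum to 3 (valence 4) → 1 H
  atom 7: C, bond orders sum to 3 (valence 4) → 1 H
Totals → C:5, H:6, O:2.
In Hill order: C5H6O2.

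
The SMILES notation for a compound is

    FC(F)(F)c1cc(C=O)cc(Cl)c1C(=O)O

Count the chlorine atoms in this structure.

Scan the SMILES for Cl atoms (remember two-letter symbols like Cl and Br are single atoms).
Chlorine count: 1.

1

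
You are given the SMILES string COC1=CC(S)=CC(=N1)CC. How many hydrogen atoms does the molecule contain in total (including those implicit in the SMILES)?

Walk through each heavy atom and fill implicit hydrogens from standard valence (C 4, N 3, O 2, S 2, halogen 1):
  atom 1: C, bond orders sum to 1 (valence 4) → 3 H
  atom 2: O, bond orders sum to 2 (valence 2) → 0 H
  atom 3: C, bond orders sum to 4 (valence 4) → 0 H
  atom 4: C, bond orders sum to 3 (valence 4) → 1 H
  atom 5: C, bond orders sum to 4 (valence 4) → 0 H
  atom 6: S, bond orders sum to 1 (valence 2) → 1 H
  atom 7: C, bond orders sum to 3 (valence 4) → 1 H
  atom 8: C, bond orders sum to 4 (valence 4) → 0 H
  atom 9: N, bond orders sum to 3 (valence 3) → 0 H
  atom 10: C, bond orders sum to 2 (valence 4) → 2 H
  atom 11: C, bond orders sum to 1 (valence 4) → 3 H
Total hydrogens: 11.

11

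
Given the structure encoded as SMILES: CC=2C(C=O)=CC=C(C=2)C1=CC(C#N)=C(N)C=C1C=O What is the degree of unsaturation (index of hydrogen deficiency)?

Molecular formula: C16H12N2O2.
DoU = (2C + 2 + N − H − X) / 2, where X is the halogen count and O/S are ignored.
    = (2·16 + 2 + 2 − 12 − 0) / 2 = 24 / 2 = 12.

12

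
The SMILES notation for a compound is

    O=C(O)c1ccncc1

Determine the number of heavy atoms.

Every atom symbol written in the SMILES (organic subset) is one heavy atom; implicit H are not written.
Heavy atoms by element → C:6, N:1, O:2.
Total: 9.

9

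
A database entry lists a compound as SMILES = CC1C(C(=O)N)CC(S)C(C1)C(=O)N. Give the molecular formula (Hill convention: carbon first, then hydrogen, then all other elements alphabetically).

C9H16N2O2S

Walk through each heavy atom and fill implicit hydrogens from standard valence (C 4, N 3, O 2, S 2, halogen 1):
  atom 1: C, bond orders sum to 1 (valence 4) → 3 H
  atom 2: C, bond orders sum to 3 (valence 4) → 1 H
  atom 3: C, bond orders sum to 3 (valence 4) → 1 H
  atom 4: C, bond orders sum to 4 (valence 4) → 0 H
  atom 5: O, bond orders sum to 2 (valence 2) → 0 H
  atom 6: N, bond orders sum to 1 (valence 3) → 2 H
  atom 7: C, bond orders sum to 2 (valence 4) → 2 H
  atom 8: C, bond orders sum to 3 (valence 4) → 1 H
  atom 9: S, bond orders sum to 1 (valence 2) → 1 H
  atom 10: C, bond orders sum to 3 (valence 4) → 1 H
  atom 11: C, bond orders sum to 2 (valence 4) → 2 H
  atom 12: C, bond orders sum to 4 (valence 4) → 0 H
  atom 13: O, bond orders sum to 2 (valence 2) → 0 H
  atom 14: N, bond orders sum to 1 (valence 3) → 2 H
Totals → C:9, H:16, N:2, O:2, S:1.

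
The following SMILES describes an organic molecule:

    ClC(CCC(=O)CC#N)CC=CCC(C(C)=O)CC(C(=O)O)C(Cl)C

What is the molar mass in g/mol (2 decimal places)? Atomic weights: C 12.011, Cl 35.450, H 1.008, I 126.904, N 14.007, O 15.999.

First, the molecular formula is C18H25Cl2NO4 (counting implicit H from valence).
  C: 18 × 12.011 = 216.198
  Cl: 2 × 35.450 = 70.900
  H: 25 × 1.008 = 25.200
  N: 1 × 14.007 = 14.007
  O: 4 × 15.999 = 63.996
Sum: 18×12.011 + 2×35.450 + 25×1.008 + 1×14.007 + 4×15.999 = 390.301 → 390.30 g/mol.

390.30 g/mol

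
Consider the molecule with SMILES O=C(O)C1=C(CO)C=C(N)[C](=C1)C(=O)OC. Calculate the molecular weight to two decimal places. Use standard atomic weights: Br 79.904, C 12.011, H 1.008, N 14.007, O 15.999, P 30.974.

First, the molecular formula is C10H11NO5 (counting implicit H from valence).
  C: 10 × 12.011 = 120.110
  H: 11 × 1.008 = 11.088
  N: 1 × 14.007 = 14.007
  O: 5 × 15.999 = 79.995
Sum: 10×12.011 + 11×1.008 + 1×14.007 + 5×15.999 = 225.200 → 225.20 g/mol.

225.20 g/mol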